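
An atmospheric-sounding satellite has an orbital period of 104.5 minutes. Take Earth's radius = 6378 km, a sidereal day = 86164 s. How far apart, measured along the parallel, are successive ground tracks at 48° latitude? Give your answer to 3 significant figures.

1950 km

T = 104.5 min = 6270.0 s.
Node shift per orbit = (6270.0/86164) × 360° = 26.20°.
Equatorial spacing = 26.20 × 111.3 km/° = 2916 km.
At 48° latitude, spacing = 2916 × cos(48°) = 1951 km.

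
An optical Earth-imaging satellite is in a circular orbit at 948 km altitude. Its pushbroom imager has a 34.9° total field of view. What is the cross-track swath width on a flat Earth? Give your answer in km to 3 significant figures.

596 km

Half-angle = 34.9°/2 = 17.45°.
Swath width ≈ 2h·tan(θ/2) = 2 × 948 × tan(17.45°) = 596.0 km.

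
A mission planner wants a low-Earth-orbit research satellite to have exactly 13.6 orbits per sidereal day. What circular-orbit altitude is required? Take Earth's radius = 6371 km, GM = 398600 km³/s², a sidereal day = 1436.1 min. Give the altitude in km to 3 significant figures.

1030 km

Required period T = 86166 / 13.6 = 6335.7 s.
From T = 2π√(a³/μ): a = (μ T²/4π²)^(1/3) = (398600 × 6335.7² / 4π²)^(1/3) = 7400 km.
Altitude h = a − R = 7400 − 6371 = 1029 km.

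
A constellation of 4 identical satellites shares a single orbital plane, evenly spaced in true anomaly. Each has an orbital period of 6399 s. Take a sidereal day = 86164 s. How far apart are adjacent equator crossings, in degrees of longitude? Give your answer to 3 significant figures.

6.68°

Single-satellite node shift = (6399.0/86164) × 360° = 26.74°.
With 4 satellites evenly phased, successive equator crossings are 26.74/4 = 6.684° apart.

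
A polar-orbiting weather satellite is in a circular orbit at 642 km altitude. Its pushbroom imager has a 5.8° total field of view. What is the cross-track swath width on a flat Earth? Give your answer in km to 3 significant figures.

65.0 km

Half-angle = 5.8°/2 = 2.9°.
Swath width ≈ 2h·tan(θ/2) = 2 × 642 × tan(2.9°) = 65.0 km.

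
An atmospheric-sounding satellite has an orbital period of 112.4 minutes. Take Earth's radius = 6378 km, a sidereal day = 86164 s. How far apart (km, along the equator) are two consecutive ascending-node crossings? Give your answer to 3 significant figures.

3140 km

T = 112.4 min = 6744.0 s.
During one orbit Earth rotates (6744.0 / 86164) × 360° = 28.18°.
At the equator that is 28.18° × (2π·6378/360) km/° = 28.18 × 111.3 = 3137 km.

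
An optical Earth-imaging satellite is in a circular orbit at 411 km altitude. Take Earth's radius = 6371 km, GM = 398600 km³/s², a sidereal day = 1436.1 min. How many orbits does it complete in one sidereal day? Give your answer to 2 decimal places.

15.50

Semi-major axis a = 6371 + 411 = 6782 km. Period T = 2π√(a³/μ) = 2π√(6782³/398600) = 5558.4 s = 92.64 min.
Orbits per sidereal day = 86166 / 5558.4 = 15.502.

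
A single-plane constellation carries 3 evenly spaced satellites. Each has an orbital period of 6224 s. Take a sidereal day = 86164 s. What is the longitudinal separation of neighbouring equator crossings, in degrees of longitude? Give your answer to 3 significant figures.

Single-satellite node shift = (6224.0/86164) × 360° = 26.00°.
With 3 satellites evenly phased, successive equator crossings are 26.00/3 = 8.668° apart.

8.67°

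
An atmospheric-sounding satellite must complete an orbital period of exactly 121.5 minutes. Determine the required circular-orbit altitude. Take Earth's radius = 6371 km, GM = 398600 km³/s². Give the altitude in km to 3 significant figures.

1760 km

T = 121.5 min = 7290.0 s.
From T = 2π√(a³/μ): a = (μ T²/4π²)^(1/3) = (398600 × 7290.0² / 4π²)^(1/3) = 8126 km.
Altitude h = a − R = 8126 − 6371 = 1755 km.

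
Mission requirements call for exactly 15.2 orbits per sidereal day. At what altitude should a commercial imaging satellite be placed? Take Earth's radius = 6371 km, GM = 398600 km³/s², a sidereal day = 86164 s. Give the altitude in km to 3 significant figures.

500 km

Required period T = 86164 / 15.2 = 5668.7 s.
From T = 2π√(a³/μ): a = (μ T²/4π²)^(1/3) = (398600 × 5668.7² / 4π²)^(1/3) = 6871 km.
Altitude h = a − R = 6871 − 6371 = 500 km.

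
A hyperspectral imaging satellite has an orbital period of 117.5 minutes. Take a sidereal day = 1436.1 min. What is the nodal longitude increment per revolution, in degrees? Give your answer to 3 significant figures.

29.5°

T = 117.5 min = 7050.0 s.
During one orbit Earth rotates (7050.0 / 86166) × 360° = 29.45°.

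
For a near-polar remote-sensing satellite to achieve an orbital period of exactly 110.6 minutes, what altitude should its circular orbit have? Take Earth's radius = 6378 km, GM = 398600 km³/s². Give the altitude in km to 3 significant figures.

T = 110.6 min = 6636.0 s.
From T = 2π√(a³/μ): a = (μ T²/4π²)^(1/3) = (398600 × 6636.0² / 4π²)^(1/3) = 7632 km.
Altitude h = a − R = 7632 − 6378 = 1254 km.

1250 km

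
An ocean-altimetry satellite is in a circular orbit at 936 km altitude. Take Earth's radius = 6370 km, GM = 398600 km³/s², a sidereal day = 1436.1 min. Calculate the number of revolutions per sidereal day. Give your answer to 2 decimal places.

13.86

Semi-major axis a = 6370 + 936 = 7306 km. Period T = 2π√(a³/μ) = 2π√(7306³/398600) = 6214.9 s = 103.58 min.
Orbits per sidereal day = 86166 / 6214.9 = 13.865.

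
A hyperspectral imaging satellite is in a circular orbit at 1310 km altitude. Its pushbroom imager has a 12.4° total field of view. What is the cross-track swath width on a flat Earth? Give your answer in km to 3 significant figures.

Half-angle = 12.4°/2 = 6.2°.
Swath width ≈ 2h·tan(θ/2) = 2 × 1310 × tan(6.2°) = 284.6 km.

285 km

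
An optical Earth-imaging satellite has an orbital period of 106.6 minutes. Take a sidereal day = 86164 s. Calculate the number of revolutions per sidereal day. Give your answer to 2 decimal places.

T = 106.6 min = 6396.0 s.
Orbits per sidereal day = 86164 / 6396.0 = 13.472.

13.47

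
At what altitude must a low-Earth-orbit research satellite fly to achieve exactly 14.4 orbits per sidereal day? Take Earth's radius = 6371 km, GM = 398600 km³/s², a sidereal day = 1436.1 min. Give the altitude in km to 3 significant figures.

753 km

Required period T = 86166 / 14.4 = 5983.8 s.
From T = 2π√(a³/μ): a = (μ T²/4π²)^(1/3) = (398600 × 5983.8² / 4π²)^(1/3) = 7124 km.
Altitude h = a − R = 7124 − 6371 = 753 km.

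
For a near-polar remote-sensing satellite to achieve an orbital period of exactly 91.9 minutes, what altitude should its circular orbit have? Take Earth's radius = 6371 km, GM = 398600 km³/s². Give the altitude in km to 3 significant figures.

375 km

T = 91.9 min = 5514.0 s.
From T = 2π√(a³/μ): a = (μ T²/4π²)^(1/3) = (398600 × 5514.0² / 4π²)^(1/3) = 6746 km.
Altitude h = a − R = 6746 − 6371 = 375 km.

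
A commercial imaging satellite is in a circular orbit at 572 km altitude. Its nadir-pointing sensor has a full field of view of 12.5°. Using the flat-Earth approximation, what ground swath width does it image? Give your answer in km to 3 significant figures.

125 km

Half-angle = 12.5°/2 = 6.25°.
Swath width ≈ 2h·tan(θ/2) = 2 × 572 × tan(6.25°) = 125.3 km.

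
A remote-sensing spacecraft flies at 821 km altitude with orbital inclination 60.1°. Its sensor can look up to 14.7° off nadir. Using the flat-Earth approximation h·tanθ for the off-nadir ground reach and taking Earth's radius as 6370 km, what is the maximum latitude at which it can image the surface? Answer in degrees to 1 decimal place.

For a prograde orbit the ground track reaches latitude ±i = ±60.1°.
Sensor half-swath on the ground ≈ 821·tan(14.7°) = 215 km = 1.94° of latitude.
Maximum observable latitude ≈ 60.1 + 1.94 = 62.0°.

62.0°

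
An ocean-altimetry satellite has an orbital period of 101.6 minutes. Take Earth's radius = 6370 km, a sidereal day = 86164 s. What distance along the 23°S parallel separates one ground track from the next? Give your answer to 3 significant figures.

T = 101.6 min = 6096.0 s.
Node shift per orbit = (6096.0/86164) × 360° = 25.47°.
Equatorial spacing = 25.47 × 111.2 km/° = 2832 km.
At 23° latitude, spacing = 2832 × cos(23°) = 2607 km.

2610 km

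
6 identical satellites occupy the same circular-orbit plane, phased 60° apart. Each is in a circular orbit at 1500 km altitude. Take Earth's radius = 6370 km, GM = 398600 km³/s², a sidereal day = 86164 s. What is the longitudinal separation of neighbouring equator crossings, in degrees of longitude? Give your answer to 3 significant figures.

4.84°

Semi-major axis a = 6370 + 1500 = 7870 km. Period T = 2π√(a³/μ) = 2π√(7870³/398600) = 6948.2 s = 115.80 min.
Single-satellite node shift = (6948.2/86164) × 360° = 29.03°.
With 6 satellites evenly phased, successive equator crossings are 29.03/6 = 4.838° apart.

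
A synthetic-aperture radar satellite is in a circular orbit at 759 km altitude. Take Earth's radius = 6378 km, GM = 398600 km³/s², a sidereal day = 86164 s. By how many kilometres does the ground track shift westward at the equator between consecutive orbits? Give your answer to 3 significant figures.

2790 km

Semi-major axis a = 6378 + 759 = 7137 km. Period T = 2π√(a³/μ) = 2π√(7137³/398600) = 6000.5 s = 100.01 min.
During one orbit Earth rotates (6000.5 / 86164) × 360° = 25.07°.
At the equator that is 25.07° × (2π·6378/360) km/° = 25.07 × 111.3 = 2791 km.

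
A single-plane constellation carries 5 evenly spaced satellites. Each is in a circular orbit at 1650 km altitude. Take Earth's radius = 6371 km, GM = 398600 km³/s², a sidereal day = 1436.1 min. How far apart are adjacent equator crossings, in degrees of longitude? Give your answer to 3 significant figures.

5.97°

Semi-major axis a = 6371 + 1650 = 8021 km. Period T = 2π√(a³/μ) = 2π√(8021³/398600) = 7149.1 s = 119.15 min.
Single-satellite node shift = (7149.1/86166) × 360° = 29.87°.
With 5 satellites evenly phased, successive equator crossings are 29.87/5 = 5.974° apart.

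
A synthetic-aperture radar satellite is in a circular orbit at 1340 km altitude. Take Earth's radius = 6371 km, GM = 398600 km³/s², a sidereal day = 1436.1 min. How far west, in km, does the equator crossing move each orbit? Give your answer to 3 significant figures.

Semi-major axis a = 6371 + 1340 = 7711 km. Period T = 2π√(a³/μ) = 2π√(7711³/398600) = 6738.7 s = 112.31 min.
During one orbit Earth rotates (6738.7 / 86166) × 360° = 28.15°.
At the equator that is 28.15° × (2π·6371/360) km/° = 28.15 × 111.2 = 3131 km.

3130 km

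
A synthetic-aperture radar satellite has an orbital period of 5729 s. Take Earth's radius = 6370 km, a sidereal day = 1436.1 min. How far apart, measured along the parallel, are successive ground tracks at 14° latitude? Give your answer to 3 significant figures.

Node shift per orbit = (5729.0/86166) × 360° = 23.94°.
Equatorial spacing = 23.94 × 111.2 km/° = 2661 km.
At 14° latitude, spacing = 2661 × cos(14°) = 2582 km.

2580 km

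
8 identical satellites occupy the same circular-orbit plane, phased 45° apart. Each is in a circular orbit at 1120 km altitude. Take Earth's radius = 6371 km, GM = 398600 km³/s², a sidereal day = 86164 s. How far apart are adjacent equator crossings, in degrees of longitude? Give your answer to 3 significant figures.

Semi-major axis a = 6371 + 1120 = 7491 km. Period T = 2π√(a³/μ) = 2π√(7491³/398600) = 6452.4 s = 107.54 min.
Single-satellite node shift = (6452.4/86164) × 360° = 26.96°.
With 8 satellites evenly phased, successive equator crossings are 26.96/8 = 3.370° apart.

3.37°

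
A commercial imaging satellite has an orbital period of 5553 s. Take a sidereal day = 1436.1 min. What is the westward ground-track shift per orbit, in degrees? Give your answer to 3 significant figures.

During one orbit Earth rotates (5553.0 / 86166) × 360° = 23.20°.

23.2°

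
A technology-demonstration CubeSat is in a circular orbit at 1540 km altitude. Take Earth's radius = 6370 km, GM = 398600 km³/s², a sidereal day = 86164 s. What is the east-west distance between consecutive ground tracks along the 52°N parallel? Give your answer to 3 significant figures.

Semi-major axis a = 6370 + 1540 = 7910 km. Period T = 2π√(a³/μ) = 2π√(7910³/398600) = 7001.3 s = 116.69 min.
Node shift per orbit = (7001.3/86164) × 360° = 29.25°.
Equatorial spacing = 29.25 × 111.2 km/° = 3252 km.
At 52° latitude, spacing = 3252 × cos(52°) = 2002 km.

2000 km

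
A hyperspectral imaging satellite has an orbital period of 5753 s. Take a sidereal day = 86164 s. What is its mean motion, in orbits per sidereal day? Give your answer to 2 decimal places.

14.98

Orbits per sidereal day = 86164 / 5753.0 = 14.977.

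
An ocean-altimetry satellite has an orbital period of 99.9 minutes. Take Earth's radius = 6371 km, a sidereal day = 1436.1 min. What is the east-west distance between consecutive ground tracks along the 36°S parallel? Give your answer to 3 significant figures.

T = 99.9 min = 5994.0 s.
Node shift per orbit = (5994.0/86166) × 360° = 25.04°.
Equatorial spacing = 25.04 × 111.2 km/° = 2785 km.
At 36° latitude, spacing = 2785 × cos(36°) = 2253 km.

2250 km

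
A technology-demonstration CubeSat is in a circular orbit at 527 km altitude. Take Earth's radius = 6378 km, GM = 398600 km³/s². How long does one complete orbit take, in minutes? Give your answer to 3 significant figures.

95.2 min

Semi-major axis a = 6378 + 527 = 6905 km. Period T = 2π√(a³/μ) = 2π√(6905³/398600) = 5710.3 s = 95.17 min.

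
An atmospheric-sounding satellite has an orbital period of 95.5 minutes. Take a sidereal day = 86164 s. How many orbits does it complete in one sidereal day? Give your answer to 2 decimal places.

15.04

T = 95.5 min = 5730.0 s.
Orbits per sidereal day = 86164 / 5730.0 = 15.037.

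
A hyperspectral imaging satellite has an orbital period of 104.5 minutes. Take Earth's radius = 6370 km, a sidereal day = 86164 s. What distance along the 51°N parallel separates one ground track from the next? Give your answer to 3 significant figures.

T = 104.5 min = 6270.0 s.
Node shift per orbit = (6270.0/86164) × 360° = 26.20°.
Equatorial spacing = 26.20 × 111.2 km/° = 2912 km.
At 51° latitude, spacing = 2912 × cos(51°) = 1833 km.

1830 km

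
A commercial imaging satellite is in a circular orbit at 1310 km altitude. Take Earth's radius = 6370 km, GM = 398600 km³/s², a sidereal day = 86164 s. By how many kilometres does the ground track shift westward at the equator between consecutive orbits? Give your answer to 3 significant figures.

3110 km

Semi-major axis a = 6370 + 1310 = 7680 km. Period T = 2π√(a³/μ) = 2π√(7680³/398600) = 6698.1 s = 111.64 min.
During one orbit Earth rotates (6698.1 / 86164) × 360° = 27.99°.
At the equator that is 27.99° × (2π·6370/360) km/° = 27.99 × 111.2 = 3111 km.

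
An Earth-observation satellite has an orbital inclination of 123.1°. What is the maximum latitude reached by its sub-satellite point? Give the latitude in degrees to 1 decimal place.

56.9°

Retrograde orbit: the ground track reaches ±(180° − i) = ±(180 − 123.1) = ±56.9°.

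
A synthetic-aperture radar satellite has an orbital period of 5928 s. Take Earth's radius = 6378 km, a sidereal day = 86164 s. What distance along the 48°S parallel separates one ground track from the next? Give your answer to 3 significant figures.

1840 km

Node shift per orbit = (5928.0/86164) × 360° = 24.77°.
Equatorial spacing = 24.77 × 111.3 km/° = 2757 km.
At 48° latitude, spacing = 2757 × cos(48°) = 1845 km.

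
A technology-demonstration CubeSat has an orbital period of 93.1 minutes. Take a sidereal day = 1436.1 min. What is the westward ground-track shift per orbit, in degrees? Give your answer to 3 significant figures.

23.3°

T = 93.1 min = 5586.0 s.
During one orbit Earth rotates (5586.0 / 86166) × 360° = 23.34°.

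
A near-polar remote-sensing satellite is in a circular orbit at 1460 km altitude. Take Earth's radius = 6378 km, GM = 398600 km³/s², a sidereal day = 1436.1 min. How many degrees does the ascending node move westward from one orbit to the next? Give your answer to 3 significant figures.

Semi-major axis a = 6378 + 1460 = 7838 km. Period T = 2π√(a³/μ) = 2π√(7838³/398600) = 6905.9 s = 115.10 min.
During one orbit Earth rotates (6905.9 / 86166) × 360° = 28.85°.

28.9°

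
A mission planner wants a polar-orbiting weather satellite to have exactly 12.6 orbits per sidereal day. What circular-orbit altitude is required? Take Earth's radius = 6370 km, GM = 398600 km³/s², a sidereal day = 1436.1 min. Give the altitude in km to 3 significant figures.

1420 km

Required period T = 86166 / 12.6 = 6838.6 s.
From T = 2π√(a³/μ): a = (μ T²/4π²)^(1/3) = (398600 × 6838.6² / 4π²)^(1/3) = 7787 km.
Altitude h = a − R = 7787 − 6370 = 1417 km.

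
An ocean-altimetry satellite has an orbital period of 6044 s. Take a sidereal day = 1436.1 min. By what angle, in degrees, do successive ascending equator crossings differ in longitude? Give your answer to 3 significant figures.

25.3°

During one orbit Earth rotates (6044.0 / 86166) × 360° = 25.25°.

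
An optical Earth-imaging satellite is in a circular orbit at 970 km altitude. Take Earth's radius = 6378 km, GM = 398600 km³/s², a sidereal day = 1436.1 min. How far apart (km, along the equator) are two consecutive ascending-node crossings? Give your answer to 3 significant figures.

2920 km

Semi-major axis a = 6378 + 970 = 7348 km. Period T = 2π√(a³/μ) = 2π√(7348³/398600) = 6268.5 s = 104.48 min.
During one orbit Earth rotates (6268.5 / 86166) × 360° = 26.19°.
At the equator that is 26.19° × (2π·6378/360) km/° = 26.19 × 111.3 = 2915 km.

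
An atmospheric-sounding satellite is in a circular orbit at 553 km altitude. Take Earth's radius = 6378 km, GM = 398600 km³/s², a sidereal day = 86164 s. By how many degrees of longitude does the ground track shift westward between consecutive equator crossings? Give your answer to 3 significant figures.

24.0°

Semi-major axis a = 6378 + 553 = 6931 km. Period T = 2π√(a³/μ) = 2π√(6931³/398600) = 5742.6 s = 95.71 min.
During one orbit Earth rotates (5742.6 / 86164) × 360° = 23.99°.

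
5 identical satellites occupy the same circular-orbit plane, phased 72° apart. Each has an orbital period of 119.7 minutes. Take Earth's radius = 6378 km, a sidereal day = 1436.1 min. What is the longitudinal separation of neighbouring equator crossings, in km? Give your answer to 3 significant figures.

T = 119.7 min = 7182.0 s.
Single-satellite node shift = (7182.0/86166) × 360° = 30.01°.
With 5 satellites evenly phased, successive equator crossings are 30.01/5 = 6.001° apart.
That is 6.001 × 111.3 = 668 km at the equator.

668 km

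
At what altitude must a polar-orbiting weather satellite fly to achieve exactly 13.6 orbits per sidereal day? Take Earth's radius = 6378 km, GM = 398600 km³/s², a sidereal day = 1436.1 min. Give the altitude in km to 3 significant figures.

Required period T = 86166 / 13.6 = 6335.7 s.
From T = 2π√(a³/μ): a = (μ T²/4π²)^(1/3) = (398600 × 6335.7² / 4π²)^(1/3) = 7400 km.
Altitude h = a − R = 7400 − 6378 = 1022 km.

1020 km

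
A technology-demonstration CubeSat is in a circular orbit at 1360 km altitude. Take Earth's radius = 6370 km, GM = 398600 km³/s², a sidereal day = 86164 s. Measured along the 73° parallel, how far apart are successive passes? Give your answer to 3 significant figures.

Semi-major axis a = 6370 + 1360 = 7730 km. Period T = 2π√(a³/μ) = 2π√(7730³/398600) = 6763.6 s = 112.73 min.
Node shift per orbit = (6763.6/86164) × 360° = 28.26°.
Equatorial spacing = 28.26 × 111.2 km/° = 3142 km.
At 73° latitude, spacing = 3142 × cos(73°) = 919 km.

919 km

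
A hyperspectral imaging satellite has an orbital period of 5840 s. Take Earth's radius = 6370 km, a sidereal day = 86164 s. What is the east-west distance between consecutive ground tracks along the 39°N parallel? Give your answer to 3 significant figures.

Node shift per orbit = (5840.0/86164) × 360° = 24.40°.
Equatorial spacing = 24.40 × 111.2 km/° = 2713 km.
At 39° latitude, spacing = 2713 × cos(39°) = 2108 km.

2110 km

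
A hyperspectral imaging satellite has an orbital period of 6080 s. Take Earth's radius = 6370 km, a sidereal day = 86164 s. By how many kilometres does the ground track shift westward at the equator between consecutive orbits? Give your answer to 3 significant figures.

During one orbit Earth rotates (6080.0 / 86164) × 360° = 25.40°.
At the equator that is 25.40° × (2π·6370/360) km/° = 25.40 × 111.2 = 2824 km.

2820 km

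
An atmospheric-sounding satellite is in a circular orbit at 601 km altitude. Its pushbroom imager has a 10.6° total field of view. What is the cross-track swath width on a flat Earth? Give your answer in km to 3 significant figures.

112 km

Half-angle = 10.6°/2 = 5.3°.
Swath width ≈ 2h·tan(θ/2) = 2 × 601 × tan(5.3°) = 111.5 km.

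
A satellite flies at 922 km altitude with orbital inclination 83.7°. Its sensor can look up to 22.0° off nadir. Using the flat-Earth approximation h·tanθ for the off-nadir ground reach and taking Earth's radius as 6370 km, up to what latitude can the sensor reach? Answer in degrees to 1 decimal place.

87.1°

For a prograde orbit the ground track reaches latitude ±i = ±83.7°.
Sensor half-swath on the ground ≈ 922·tan(22.0°) = 373 km = 3.35° of latitude.
Maximum observable latitude ≈ 83.7 + 3.35 = 87.1°.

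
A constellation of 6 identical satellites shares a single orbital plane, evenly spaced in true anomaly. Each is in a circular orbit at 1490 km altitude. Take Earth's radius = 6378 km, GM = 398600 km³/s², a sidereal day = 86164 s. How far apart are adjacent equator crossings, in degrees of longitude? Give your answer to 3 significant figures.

4.84°

Semi-major axis a = 6378 + 1490 = 7868 km. Period T = 2π√(a³/μ) = 2π√(7868³/398600) = 6945.6 s = 115.76 min.
Single-satellite node shift = (6945.6/86164) × 360° = 29.02°.
With 6 satellites evenly phased, successive equator crossings are 29.02/6 = 4.837° apart.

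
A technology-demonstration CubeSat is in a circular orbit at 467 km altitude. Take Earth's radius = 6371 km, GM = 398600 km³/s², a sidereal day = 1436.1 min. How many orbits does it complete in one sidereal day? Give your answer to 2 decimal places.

Semi-major axis a = 6371 + 467 = 6838 km. Period T = 2π√(a³/μ) = 2π√(6838³/398600) = 5627.4 s = 93.79 min.
Orbits per sidereal day = 86166 / 5627.4 = 15.312.

15.31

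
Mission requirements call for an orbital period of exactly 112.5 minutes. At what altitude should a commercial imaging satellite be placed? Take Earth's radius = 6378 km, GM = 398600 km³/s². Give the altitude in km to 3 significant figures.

1340 km

T = 112.5 min = 6750.0 s.
From T = 2π√(a³/μ): a = (μ T²/4π²)^(1/3) = (398600 × 6750.0² / 4π²)^(1/3) = 7720 km.
Altitude h = a − R = 7720 − 6378 = 1342 km.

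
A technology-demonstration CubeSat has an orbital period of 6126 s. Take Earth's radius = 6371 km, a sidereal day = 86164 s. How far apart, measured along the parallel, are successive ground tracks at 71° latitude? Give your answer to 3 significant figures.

927 km

Node shift per orbit = (6126.0/86164) × 360° = 25.59°.
Equatorial spacing = 25.59 × 111.2 km/° = 2846 km.
At 71° latitude, spacing = 2846 × cos(71°) = 927 km.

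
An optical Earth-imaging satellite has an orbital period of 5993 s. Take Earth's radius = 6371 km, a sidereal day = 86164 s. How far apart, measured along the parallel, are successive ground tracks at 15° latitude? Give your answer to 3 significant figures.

Node shift per orbit = (5993.0/86164) × 360° = 25.04°.
Equatorial spacing = 25.04 × 111.2 km/° = 2784 km.
At 15° latitude, spacing = 2784 × cos(15°) = 2689 km.

2690 km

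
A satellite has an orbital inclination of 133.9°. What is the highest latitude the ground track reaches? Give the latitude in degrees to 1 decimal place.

Retrograde orbit: the ground track reaches ±(180° − i) = ±(180 − 133.9) = ±46.1°.

46.1°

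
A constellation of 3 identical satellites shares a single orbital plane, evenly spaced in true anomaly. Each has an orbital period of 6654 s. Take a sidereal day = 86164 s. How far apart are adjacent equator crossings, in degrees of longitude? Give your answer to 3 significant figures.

9.27°

Single-satellite node shift = (6654.0/86164) × 360° = 27.80°.
With 3 satellites evenly phased, successive equator crossings are 27.80/3 = 9.267° apart.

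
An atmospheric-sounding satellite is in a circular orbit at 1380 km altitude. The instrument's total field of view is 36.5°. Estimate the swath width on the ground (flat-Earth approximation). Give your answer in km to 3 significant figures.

910 km

Half-angle = 36.5°/2 = 18.25°.
Swath width ≈ 2h·tan(θ/2) = 2 × 1380 × tan(18.25°) = 910.1 km.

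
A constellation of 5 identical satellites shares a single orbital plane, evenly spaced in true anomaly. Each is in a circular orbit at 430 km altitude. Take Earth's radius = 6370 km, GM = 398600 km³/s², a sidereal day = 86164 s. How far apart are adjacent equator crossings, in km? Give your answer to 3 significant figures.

518 km

Semi-major axis a = 6370 + 430 = 6800 km. Period T = 2π√(a³/μ) = 2π√(6800³/398600) = 5580.5 s = 93.01 min.
Single-satellite node shift = (5580.5/86164) × 360° = 23.32°.
With 5 satellites evenly phased, successive equator crossings are 23.32/5 = 4.663° apart.
That is 4.663 × 111.2 = 518 km at the equator.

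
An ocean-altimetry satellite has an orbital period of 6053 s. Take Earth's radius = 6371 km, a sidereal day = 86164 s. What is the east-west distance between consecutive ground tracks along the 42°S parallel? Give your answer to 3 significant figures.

Node shift per orbit = (6053.0/86164) × 360° = 25.29°.
Equatorial spacing = 25.29 × 111.2 km/° = 2812 km.
At 42° latitude, spacing = 2812 × cos(42°) = 2090 km.

2090 km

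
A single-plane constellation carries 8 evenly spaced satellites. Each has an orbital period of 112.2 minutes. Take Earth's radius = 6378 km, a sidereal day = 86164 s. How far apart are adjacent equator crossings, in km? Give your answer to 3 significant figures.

391 km

T = 112.2 min = 6732.0 s.
Single-satellite node shift = (6732.0/86164) × 360° = 28.13°.
With 8 satellites evenly phased, successive equator crossings are 28.13/8 = 3.516° apart.
That is 3.516 × 111.3 = 391 km at the equator.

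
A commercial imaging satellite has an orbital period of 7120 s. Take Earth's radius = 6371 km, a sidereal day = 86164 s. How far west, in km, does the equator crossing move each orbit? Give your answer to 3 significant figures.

During one orbit Earth rotates (7120.0 / 86164) × 360° = 29.75°.
At the equator that is 29.75° × (2π·6371/360) km/° = 29.75 × 111.2 = 3308 km.

3310 km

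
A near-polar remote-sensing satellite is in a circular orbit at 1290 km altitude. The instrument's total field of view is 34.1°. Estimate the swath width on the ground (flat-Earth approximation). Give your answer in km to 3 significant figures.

791 km

Half-angle = 34.1°/2 = 17.05°.
Swath width ≈ 2h·tan(θ/2) = 2 × 1290 × tan(17.05°) = 791.2 km.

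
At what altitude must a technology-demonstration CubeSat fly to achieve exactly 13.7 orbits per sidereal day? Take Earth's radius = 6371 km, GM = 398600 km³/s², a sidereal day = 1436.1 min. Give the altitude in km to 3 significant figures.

993 km

Required period T = 86166 / 13.7 = 6289.5 s.
From T = 2π√(a³/μ): a = (μ T²/4π²)^(1/3) = (398600 × 6289.5² / 4π²)^(1/3) = 7364 km.
Altitude h = a − R = 7364 − 6371 = 993 km.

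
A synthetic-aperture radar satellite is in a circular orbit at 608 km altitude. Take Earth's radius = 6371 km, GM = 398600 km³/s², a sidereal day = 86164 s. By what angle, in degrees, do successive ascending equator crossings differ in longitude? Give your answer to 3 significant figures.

Semi-major axis a = 6371 + 608 = 6979 km. Period T = 2π√(a³/μ) = 2π√(6979³/398600) = 5802.3 s = 96.71 min.
During one orbit Earth rotates (5802.3 / 86164) × 360° = 24.24°.

24.2°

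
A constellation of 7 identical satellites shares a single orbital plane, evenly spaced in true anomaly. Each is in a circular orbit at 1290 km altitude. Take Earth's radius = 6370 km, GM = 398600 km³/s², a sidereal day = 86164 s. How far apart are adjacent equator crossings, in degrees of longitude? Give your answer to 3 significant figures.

3.98°

Semi-major axis a = 6370 + 1290 = 7660 km. Period T = 2π√(a³/μ) = 2π√(7660³/398600) = 6672.0 s = 111.20 min.
Single-satellite node shift = (6672.0/86164) × 360° = 27.88°.
With 7 satellites evenly phased, successive equator crossings are 27.88/7 = 3.982° apart.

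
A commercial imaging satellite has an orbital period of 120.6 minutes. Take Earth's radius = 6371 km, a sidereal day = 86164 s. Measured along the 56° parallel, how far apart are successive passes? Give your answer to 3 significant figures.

T = 120.6 min = 7236.0 s.
Node shift per orbit = (7236.0/86164) × 360° = 30.23°.
Equatorial spacing = 30.23 × 111.2 km/° = 3362 km.
At 56° latitude, spacing = 3362 × cos(56°) = 1880 km.

1880 km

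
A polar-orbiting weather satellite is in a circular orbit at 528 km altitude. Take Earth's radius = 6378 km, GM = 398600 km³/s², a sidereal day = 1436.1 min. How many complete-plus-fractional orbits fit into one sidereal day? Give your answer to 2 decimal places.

Semi-major axis a = 6378 + 528 = 6906 km. Period T = 2π√(a³/μ) = 2π√(6906³/398600) = 5711.5 s = 95.19 min.
Orbits per sidereal day = 86166 / 5711.5 = 15.086.

15.09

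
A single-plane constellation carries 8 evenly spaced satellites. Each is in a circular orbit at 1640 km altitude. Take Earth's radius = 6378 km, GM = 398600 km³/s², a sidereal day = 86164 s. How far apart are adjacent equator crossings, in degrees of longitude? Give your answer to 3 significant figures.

Semi-major axis a = 6378 + 1640 = 8018 km. Period T = 2π√(a³/μ) = 2π√(8018³/398600) = 7145.1 s = 119.09 min.
Single-satellite node shift = (7145.1/86164) × 360° = 29.85°.
With 8 satellites evenly phased, successive equator crossings are 29.85/8 = 3.732° apart.

3.73°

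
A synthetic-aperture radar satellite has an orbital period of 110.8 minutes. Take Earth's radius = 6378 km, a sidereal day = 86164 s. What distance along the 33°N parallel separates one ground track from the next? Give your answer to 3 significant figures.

2590 km

T = 110.8 min = 6648.0 s.
Node shift per orbit = (6648.0/86164) × 360° = 27.78°.
Equatorial spacing = 27.78 × 111.3 km/° = 3092 km.
At 33° latitude, spacing = 3092 × cos(33°) = 2593 km.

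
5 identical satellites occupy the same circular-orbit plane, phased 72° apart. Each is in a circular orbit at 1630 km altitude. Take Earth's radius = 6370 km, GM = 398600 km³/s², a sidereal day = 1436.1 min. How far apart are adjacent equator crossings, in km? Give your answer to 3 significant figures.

Semi-major axis a = 6370 + 1630 = 8000 km. Period T = 2π√(a³/μ) = 2π√(8000³/398600) = 7121.1 s = 118.68 min.
Single-satellite node shift = (7121.1/86166) × 360° = 29.75°.
With 5 satellites evenly phased, successive equator crossings are 29.75/5 = 5.950° apart.
That is 5.950 × 111.2 = 662 km at the equator.

662 km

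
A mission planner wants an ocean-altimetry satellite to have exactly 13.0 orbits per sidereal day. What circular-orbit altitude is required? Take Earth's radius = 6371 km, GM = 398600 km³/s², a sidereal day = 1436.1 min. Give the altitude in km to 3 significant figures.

Required period T = 86166 / 13.0 = 6628.2 s.
From T = 2π√(a³/μ): a = (μ T²/4π²)^(1/3) = (398600 × 6628.2² / 4π²)^(1/3) = 7626 km.
Altitude h = a − R = 7626 − 6371 = 1255 km.

1260 km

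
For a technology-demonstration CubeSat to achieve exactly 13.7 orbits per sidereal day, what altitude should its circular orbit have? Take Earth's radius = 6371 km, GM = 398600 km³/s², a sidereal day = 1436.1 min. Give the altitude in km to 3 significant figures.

993 km

Required period T = 86166 / 13.7 = 6289.5 s.
From T = 2π√(a³/μ): a = (μ T²/4π²)^(1/3) = (398600 × 6289.5² / 4π²)^(1/3) = 7364 km.
Altitude h = a − R = 7364 − 6371 = 993 km.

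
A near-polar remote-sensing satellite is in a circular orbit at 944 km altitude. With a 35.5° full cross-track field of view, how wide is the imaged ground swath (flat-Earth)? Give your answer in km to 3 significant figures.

Half-angle = 35.5°/2 = 17.75°.
Swath width ≈ 2h·tan(θ/2) = 2 × 944 × tan(17.75°) = 604.4 km.

604 km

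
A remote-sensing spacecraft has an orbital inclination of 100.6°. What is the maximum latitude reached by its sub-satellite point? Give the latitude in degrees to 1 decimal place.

Retrograde orbit: the ground track reaches ±(180° − i) = ±(180 − 100.6) = ±79.4°.

79.4°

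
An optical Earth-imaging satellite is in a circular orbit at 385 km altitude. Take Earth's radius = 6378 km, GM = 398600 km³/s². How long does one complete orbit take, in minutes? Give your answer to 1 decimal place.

Semi-major axis a = 6378 + 385 = 6763 km. Period T = 2π√(a³/μ) = 2π√(6763³/398600) = 5535.0 s = 92.25 min.

92.3 min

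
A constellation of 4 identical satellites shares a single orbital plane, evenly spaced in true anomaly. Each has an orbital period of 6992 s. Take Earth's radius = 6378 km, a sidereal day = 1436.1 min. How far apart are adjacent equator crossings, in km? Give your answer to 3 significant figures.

Single-satellite node shift = (6992.0/86166) × 360° = 29.21°.
With 4 satellites evenly phased, successive equator crossings are 29.21/4 = 7.303° apart.
That is 7.303 × 111.3 = 813 km at the equator.

813 km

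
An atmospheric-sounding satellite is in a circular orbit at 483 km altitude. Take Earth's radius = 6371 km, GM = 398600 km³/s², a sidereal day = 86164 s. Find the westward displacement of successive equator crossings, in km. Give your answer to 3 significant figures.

Semi-major axis a = 6371 + 483 = 6854 km. Period T = 2π√(a³/μ) = 2π√(6854³/398600) = 5647.1 s = 94.12 min.
During one orbit Earth rotates (5647.1 / 86164) × 360° = 23.59°.
At the equator that is 23.59° × (2π·6371/360) km/° = 23.59 × 111.2 = 2624 km.

2620 km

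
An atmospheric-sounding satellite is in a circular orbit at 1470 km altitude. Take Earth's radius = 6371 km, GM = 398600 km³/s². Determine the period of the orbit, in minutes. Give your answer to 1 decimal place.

115.2 min

Semi-major axis a = 6371 + 1470 = 7841 km. Period T = 2π√(a³/μ) = 2π√(7841³/398600) = 6909.8 s = 115.16 min.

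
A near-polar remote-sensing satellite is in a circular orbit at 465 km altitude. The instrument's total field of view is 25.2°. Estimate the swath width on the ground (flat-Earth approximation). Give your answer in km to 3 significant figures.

208 km

Half-angle = 25.2°/2 = 12.6°.
Swath width ≈ 2h·tan(θ/2) = 2 × 465 × tan(12.6°) = 207.9 km.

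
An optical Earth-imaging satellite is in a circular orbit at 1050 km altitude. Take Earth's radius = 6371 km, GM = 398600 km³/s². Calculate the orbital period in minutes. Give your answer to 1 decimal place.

Semi-major axis a = 6371 + 1050 = 7421 km. Period T = 2π√(a³/μ) = 2π√(7421³/398600) = 6362.2 s = 106.04 min.

106.0 min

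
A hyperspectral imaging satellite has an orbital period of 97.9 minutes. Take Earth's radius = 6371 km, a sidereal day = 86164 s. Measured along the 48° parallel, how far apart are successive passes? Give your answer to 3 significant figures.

T = 97.9 min = 5874.0 s.
Node shift per orbit = (5874.0/86164) × 360° = 24.54°.
Equatorial spacing = 24.54 × 111.2 km/° = 2729 km.
At 48° latitude, spacing = 2729 × cos(48°) = 1826 km.

1830 km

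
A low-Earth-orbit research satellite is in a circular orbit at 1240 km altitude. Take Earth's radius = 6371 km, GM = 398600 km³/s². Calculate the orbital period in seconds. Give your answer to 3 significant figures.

6610 seconds

Semi-major axis a = 6371 + 1240 = 7611 km. Period T = 2π√(a³/μ) = 2π√(7611³/398600) = 6608.1 s = 110.13 min.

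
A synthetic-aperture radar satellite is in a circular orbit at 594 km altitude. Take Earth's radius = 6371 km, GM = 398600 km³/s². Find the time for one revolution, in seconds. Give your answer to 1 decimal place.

Semi-major axis a = 6371 + 594 = 6965 km. Period T = 2π√(a³/μ) = 2π√(6965³/398600) = 5784.9 s = 96.41 min.

5784.9 seconds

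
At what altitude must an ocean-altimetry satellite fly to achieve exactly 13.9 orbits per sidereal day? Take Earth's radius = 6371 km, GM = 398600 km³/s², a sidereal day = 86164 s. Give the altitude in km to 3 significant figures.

Required period T = 86164 / 13.9 = 6198.8 s.
From T = 2π√(a³/μ): a = (μ T²/4π²)^(1/3) = (398600 × 6198.8² / 4π²)^(1/3) = 7293 km.
Altitude h = a − R = 7293 − 6371 = 922 km.

922 km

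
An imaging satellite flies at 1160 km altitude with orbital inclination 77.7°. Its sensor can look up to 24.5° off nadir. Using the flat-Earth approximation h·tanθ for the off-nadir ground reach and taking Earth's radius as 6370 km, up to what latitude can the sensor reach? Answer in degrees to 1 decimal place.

82.5°

For a prograde orbit the ground track reaches latitude ±i = ±77.7°.
Sensor half-swath on the ground ≈ 1160·tan(24.5°) = 529 km = 4.75° of latitude.
Maximum observable latitude ≈ 77.7 + 4.75 = 82.5°.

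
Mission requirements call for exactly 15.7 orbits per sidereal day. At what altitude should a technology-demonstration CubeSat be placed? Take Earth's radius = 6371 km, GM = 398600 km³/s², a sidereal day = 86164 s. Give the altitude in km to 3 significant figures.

Required period T = 86164 / 15.7 = 5488.2 s.
From T = 2π√(a³/μ): a = (μ T²/4π²)^(1/3) = (398600 × 5488.2² / 4π²)^(1/3) = 6725 km.
Altitude h = a − R = 6725 − 6371 = 354 km.

354 km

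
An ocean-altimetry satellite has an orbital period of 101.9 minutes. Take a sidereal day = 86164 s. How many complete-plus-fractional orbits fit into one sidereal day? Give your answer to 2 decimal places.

14.09

T = 101.9 min = 6114.0 s.
Orbits per sidereal day = 86164 / 6114.0 = 14.093.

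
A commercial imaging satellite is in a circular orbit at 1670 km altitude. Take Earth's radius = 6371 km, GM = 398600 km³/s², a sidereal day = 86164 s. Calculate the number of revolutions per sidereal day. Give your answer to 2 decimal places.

Semi-major axis a = 6371 + 1670 = 8041 km. Period T = 2π√(a³/μ) = 2π√(8041³/398600) = 7175.9 s = 119.60 min.
Orbits per sidereal day = 86164 / 7175.9 = 12.007.

12.01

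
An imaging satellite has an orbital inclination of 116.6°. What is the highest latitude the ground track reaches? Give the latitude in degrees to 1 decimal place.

63.4°

Retrograde orbit: the ground track reaches ±(180° − i) = ±(180 − 116.6) = ±63.4°.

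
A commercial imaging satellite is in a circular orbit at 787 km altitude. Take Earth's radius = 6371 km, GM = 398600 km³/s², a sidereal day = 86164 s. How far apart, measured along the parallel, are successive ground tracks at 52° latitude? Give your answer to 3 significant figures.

1720 km

Semi-major axis a = 6371 + 787 = 7158 km. Period T = 2π√(a³/μ) = 2π√(7158³/398600) = 6027.0 s = 100.45 min.
Node shift per orbit = (6027.0/86164) × 360° = 25.18°.
Equatorial spacing = 25.18 × 111.2 km/° = 2800 km.
At 52° latitude, spacing = 2800 × cos(52°) = 1724 km.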